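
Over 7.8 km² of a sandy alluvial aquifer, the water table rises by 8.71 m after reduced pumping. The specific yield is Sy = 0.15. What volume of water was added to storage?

A = 7.8 km² = 7.8 × 10^6 m²
ΔV = Sy × A × Δh = 0.15 × 7.8 × 10^6 m² × 8.71 m = 1.019 × 10^7 m³

ΔV ≈ 1.02 × 10^7 m³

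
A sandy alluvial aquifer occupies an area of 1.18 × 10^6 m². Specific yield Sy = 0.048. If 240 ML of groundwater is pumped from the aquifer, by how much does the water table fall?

ΔV = 240 ML = 2.4 × 10^5 m³
Δh = ΔV / (Sy × A) = 2.4 × 10^5 m³ / (0.048 × 1.18 × 10^6 m²) = 4.237 m

Δh ≈ 4.24 m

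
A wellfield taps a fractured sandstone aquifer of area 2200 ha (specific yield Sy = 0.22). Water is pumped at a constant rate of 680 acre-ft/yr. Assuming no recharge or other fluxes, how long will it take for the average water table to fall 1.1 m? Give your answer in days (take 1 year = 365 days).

A = 2200 ha = 2.2 × 10^7 m²
ΔV = Sy × A × Δh = 0.22 × 2.2 × 10^7 × 1.1 = 5.324 × 10^6 m³
Q = 680 acre-ft/yr = 2298 m³/d
t = ΔV / Q = 5.324 × 10^6 m³ / 2298 m³/d = 2317 d

t ≈ 2320 days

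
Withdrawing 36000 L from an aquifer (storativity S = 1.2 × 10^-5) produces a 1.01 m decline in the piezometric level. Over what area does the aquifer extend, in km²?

A ≈ 2.97 km²

ΔV = 36000 L = 36 m³
A = ΔV / (S × Δh) = 36 / (1.2 × 10^-5 × 1.01) = 2.97 × 10^6 m²
A = 2.97 × 10^6 m² = 2.97 km²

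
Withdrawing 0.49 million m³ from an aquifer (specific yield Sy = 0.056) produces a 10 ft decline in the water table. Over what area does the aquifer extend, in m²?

Δh = 10 ft = 3.048 m
ΔV = 0.49 million m³ = 4.9 × 10^5 m³
A = ΔV / (Sy × Δh) = 4.9 × 10^5 / (0.056 × 3.048) = 2.871 × 10^6 m²

A ≈ 2.87 × 10^6 m²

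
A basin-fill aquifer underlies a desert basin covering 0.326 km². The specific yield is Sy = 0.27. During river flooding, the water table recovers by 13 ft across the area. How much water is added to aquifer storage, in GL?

ΔV ≈ 0.349 GL

A = 0.326 km² = 3.26 × 10^5 m²
Δh = 13 ft = 3.962 m
ΔV = Sy × A × Δh = 0.27 × 3.26 × 10^5 m² × 3.962 m = 3.488 × 10^5 m³
ΔV = 3.488 × 10^5 m³ = 0.3488 GL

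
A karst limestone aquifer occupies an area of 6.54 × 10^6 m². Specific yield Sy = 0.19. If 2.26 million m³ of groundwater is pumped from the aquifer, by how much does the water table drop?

ΔV = 2.26 million m³ = 2.26 × 10^6 m³
Δh = ΔV / (Sy × A) = 2.26 × 10^6 m³ / (0.19 × 6.54 × 10^6 m²) = 1.819 m

Δh ≈ 1.82 m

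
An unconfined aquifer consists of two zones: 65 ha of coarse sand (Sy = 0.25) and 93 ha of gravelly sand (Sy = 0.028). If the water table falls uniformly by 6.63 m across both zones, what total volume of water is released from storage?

A₁ = 65 ha = 6.5 × 10^5 m²; A₂ = 93 ha = 9.3 × 10^5 m²
ΔV₁ = 0.25 × 6.5 × 10^5 × 6.63 = 1.077 × 10^6 m³
ΔV₂ = 0.028 × 9.3 × 10^5 × 6.63 = 1.726 × 10^5 m³
ΔV = ΔV₁ + ΔV₂ = 1.25 × 10^6 m³

ΔV ≈ 1.25 × 10^6 m³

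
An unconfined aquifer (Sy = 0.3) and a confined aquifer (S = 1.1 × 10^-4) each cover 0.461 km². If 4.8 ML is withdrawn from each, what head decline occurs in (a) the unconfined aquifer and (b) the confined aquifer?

A = 0.461 km² = 4.61 × 10^5 m²
ΔV = 4.8 ML = 4800 m³
Unconfined: Δh_u = ΔV/(Sy·A) = 4800/(0.3 × 4.61 × 10^5) = 0.03471 m
Confined: Δh_c = ΔV/(S·A) = 4800/(1.1 × 10^-4 × 4.61 × 10^5) = 94.66 m

Δh_u ≈ 0.0347 m; Δh_c ≈ 94.7 m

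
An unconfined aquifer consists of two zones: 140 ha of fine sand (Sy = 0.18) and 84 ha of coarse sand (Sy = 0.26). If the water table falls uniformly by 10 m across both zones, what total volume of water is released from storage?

ΔV ≈ 4.7 × 10^6 m³

A₁ = 140 ha = 1.4 × 10^6 m²; A₂ = 84 ha = 8.4 × 10^5 m²
ΔV₁ = 0.18 × 1.4 × 10^6 × 10 = 2.52 × 10^6 m³
ΔV₂ = 0.26 × 8.4 × 10^5 × 10 = 2.184 × 10^6 m³
ΔV = ΔV₁ + ΔV₂ = 4.704 × 10^6 m³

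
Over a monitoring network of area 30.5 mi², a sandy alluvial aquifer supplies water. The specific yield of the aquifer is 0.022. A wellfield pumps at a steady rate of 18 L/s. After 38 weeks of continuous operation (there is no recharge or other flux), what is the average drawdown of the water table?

Δh ≈ 0.238 m

A = 30.5 mi² = 7.899 × 10^7 m²
Q = 18 L/s = 1555 m³/d
t = 38 weeks = 266 d
ΔV = Q × t = 1555 m³/d × 266 d = 4.137 × 10^5 m³
Δh = ΔV / (Sy × A) = 4.137 × 10^5 / (0.022 × 7.899 × 10^7) = 0.238 m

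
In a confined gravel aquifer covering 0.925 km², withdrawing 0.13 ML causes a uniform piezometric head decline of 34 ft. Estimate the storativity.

S ≈ 1.4 × 10^-5

A = 0.925 km² = 9.25 × 10^5 m²
Δh = 34 ft = 10.36 m
ΔV = 0.13 ML = 130 m³
S = ΔV / (A × Δh) = 130 m³ / (9.25 × 10^5 m² × 10.36 m) = 1.356 × 10^-5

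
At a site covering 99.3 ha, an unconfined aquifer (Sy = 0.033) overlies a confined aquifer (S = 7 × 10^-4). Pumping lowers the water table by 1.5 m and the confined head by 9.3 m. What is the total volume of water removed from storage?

A = 99.3 ha = 9.93 × 10^5 m²
Unconfined: ΔV_u = Sy × A × Δh_u = 0.033 × 9.93 × 10^5 × 1.5 = 49150 m³
Confined: ΔV_c = S × A × Δh_c = 7 × 10^-4 × 9.93 × 10^5 × 9.3 = 6464 m³
Total ΔV = 49150 + 6464 = 55620 m³

ΔV ≈ 55600 m³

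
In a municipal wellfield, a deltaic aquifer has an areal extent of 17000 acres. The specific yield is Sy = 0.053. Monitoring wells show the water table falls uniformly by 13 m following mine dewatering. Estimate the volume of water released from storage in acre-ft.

A = 17000 acres = 6.88 × 10^7 m²
ΔV = Sy × A × Δh = 0.053 × 6.88 × 10^7 m² × 13 m = 4.74 × 10^7 m³
ΔV = 4.74 × 10^7 m³ = 38430 acre-ft

ΔV ≈ 38400 acre-ft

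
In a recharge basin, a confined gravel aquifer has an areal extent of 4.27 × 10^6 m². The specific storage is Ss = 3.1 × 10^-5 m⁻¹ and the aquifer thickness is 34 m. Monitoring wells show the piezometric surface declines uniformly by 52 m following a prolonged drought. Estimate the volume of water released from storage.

S = Ss × b = 3.1 × 10^-5 m⁻¹ × 34 m = 1.054 × 10^-3
ΔV = S × A × Δh = 0.001054 × 4.27 × 10^6 m² × 52 m = 2.34 × 10^5 m³

ΔV ≈ 2.34 × 10^5 m³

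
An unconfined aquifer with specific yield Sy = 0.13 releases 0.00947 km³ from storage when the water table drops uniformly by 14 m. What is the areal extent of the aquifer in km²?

ΔV = 0.00947 km³ = 9.47 × 10^6 m³
A = ΔV / (Sy × Δh) = 9.47 × 10^6 / (0.13 × 14) = 5.203 × 10^6 m²
A = 5.203 × 10^6 m² = 5.203 km²

A ≈ 5.2 km²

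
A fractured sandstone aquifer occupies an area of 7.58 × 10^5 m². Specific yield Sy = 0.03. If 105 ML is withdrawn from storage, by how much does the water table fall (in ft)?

Δh ≈ 15.1 ft

ΔV = 105 ML = 1.05 × 10^5 m³
Δh = ΔV / (Sy × A) = 1.05 × 10^5 m³ / (0.03 × 7.58 × 10^5 m²) = 4.617 m
Δh = 4.617 m = 15.15 ft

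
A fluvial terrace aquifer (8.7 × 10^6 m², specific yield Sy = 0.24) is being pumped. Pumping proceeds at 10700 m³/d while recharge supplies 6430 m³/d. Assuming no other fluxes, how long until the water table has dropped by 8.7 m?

t ≈ 4250 days

ΔV = Sy × A × Δh = 0.24 × 8.7 × 10^6 × 8.7 = 1.817 × 10^7 m³
Net withdrawal = 10700 − 6430 = 4270 m³/d
t = ΔV / Q = 1.817 × 10^7 m³ / 4270 m³/d = 4254 d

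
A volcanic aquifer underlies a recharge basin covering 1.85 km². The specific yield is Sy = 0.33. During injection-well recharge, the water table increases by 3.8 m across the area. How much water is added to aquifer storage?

A = 1.85 km² = 1.85 × 10^6 m²
ΔV = Sy × A × Δh = 0.33 × 1.85 × 10^6 m² × 3.8 m = 2.32 × 10^6 m³

ΔV ≈ 2.32 × 10^6 m³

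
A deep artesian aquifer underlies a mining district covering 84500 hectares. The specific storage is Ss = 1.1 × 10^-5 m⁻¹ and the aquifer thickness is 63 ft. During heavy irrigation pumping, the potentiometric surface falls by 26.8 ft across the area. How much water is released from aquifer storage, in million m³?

b = 63 ft = 19.2 m
S = Ss × b = 1.1 × 10^-5 m⁻¹ × 19.2 m = 2.112 × 10^-4
A = 84500 hectares = 8.45 × 10^8 m²
Δh = 26.8 ft = 8.169 m
ΔV = S × A × Δh = 2.112 × 10^-4 × 8.45 × 10^8 m² × 8.169 m = 1.458 × 10^6 m³
ΔV = 1.458 × 10^6 m³ = 1.458 million m³

ΔV ≈ 1.46 million m³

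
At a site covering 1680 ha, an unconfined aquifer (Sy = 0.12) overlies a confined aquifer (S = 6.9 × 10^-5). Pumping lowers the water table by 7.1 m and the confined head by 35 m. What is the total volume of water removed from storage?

A = 1680 ha = 1.68 × 10^7 m²
Unconfined: ΔV_u = Sy × A × Δh_u = 0.12 × 1.68 × 10^7 × 7.1 = 1.431 × 10^7 m³
Confined: ΔV_c = S × A × Δh_c = 6.9 × 10^-5 × 1.68 × 10^7 × 35 = 40570 m³
Total ΔV = 1.431 × 10^7 + 40570 = 1.435 × 10^7 m³

ΔV ≈ 1.44 × 10^7 m³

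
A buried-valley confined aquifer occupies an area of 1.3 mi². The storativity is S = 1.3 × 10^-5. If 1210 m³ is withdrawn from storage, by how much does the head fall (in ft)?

A = 1.3 mi² = 3.367 × 10^6 m²
Δh = ΔV / (S × A) = 1210 m³ / (1.3 × 10^-5 × 3.367 × 10^6 m²) = 27.64 m
Δh = 27.64 m = 90.7 ft

Δh ≈ 90.7 ft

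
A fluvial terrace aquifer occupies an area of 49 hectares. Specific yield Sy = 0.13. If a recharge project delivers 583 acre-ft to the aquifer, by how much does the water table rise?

Δh ≈ 11.3 m

A = 49 hectares = 4.9 × 10^5 m²
ΔV = 583 acre-ft = 7.191 × 10^5 m³
Δh = ΔV / (Sy × A) = 7.191 × 10^5 m³ / (0.13 × 4.9 × 10^5 m²) = 11.29 m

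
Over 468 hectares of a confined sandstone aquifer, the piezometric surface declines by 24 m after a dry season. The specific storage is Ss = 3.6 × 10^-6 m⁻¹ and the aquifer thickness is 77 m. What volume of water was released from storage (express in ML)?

S = Ss × b = 3.6 × 10^-6 m⁻¹ × 77 m = 2.772 × 10^-4
A = 468 hectares = 4.68 × 10^6 m²
ΔV = S × A × Δh = 2.772 × 10^-4 × 4.68 × 10^6 m² × 24 m = 31140 m³
ΔV = 31140 m³ = 31.14 ML

ΔV ≈ 31.1 ML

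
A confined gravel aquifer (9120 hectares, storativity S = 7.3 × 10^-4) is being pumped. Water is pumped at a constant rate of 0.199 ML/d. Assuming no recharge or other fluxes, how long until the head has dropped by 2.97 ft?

t ≈ 303 days

A = 9120 hectares = 9.12 × 10^7 m²
Δh = 2.97 ft = 0.9053 m
ΔV = S × A × Δh = 7.3 × 10^-4 × 9.12 × 10^7 × 0.9053 = 60270 m³
Q = 0.199 ML/d = 199 m³/d
t = ΔV / Q = 60270 m³ / 199 m³/d = 302.9 d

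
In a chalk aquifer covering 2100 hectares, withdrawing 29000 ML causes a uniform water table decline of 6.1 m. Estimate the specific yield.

A = 2100 hectares = 2.1 × 10^7 m²
ΔV = 29000 ML = 2.9 × 10^7 m³
Sy = ΔV / (A × Δh) = 2.9 × 10^7 m³ / (2.1 × 10^7 m² × 6.1 m) = 0.2264

Sy ≈ 0.23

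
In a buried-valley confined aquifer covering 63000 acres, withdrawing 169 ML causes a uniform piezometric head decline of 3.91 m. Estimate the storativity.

A = 63000 acres = 2.55 × 10^8 m²
ΔV = 169 ML = 1.69 × 10^5 m³
S = ΔV / (A × Δh) = 1.69 × 10^5 m³ / (2.55 × 10^8 m² × 3.91 m) = 1.695 × 10^-4

S ≈ 1.7 × 10^-4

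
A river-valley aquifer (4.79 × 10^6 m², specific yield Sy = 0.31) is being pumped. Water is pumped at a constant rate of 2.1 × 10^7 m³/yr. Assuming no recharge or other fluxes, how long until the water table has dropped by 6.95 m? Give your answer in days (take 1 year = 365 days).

ΔV = Sy × A × Δh = 0.31 × 4.79 × 10^6 × 6.95 = 1.032 × 10^7 m³
Q = 2.1 × 10^7 m³/yr = 57530 m³/d
t = ΔV / Q = 1.032 × 10^7 m³ / 57530 m³/d = 179.4 d

t ≈ 179 days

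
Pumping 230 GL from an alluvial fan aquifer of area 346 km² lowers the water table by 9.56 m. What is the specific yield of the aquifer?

Sy ≈ 0.07

A = 346 km² = 3.46 × 10^8 m²
ΔV = 230 GL = 2.3 × 10^8 m³
Sy = ΔV / (A × Δh) = 2.3 × 10^8 m³ / (3.46 × 10^8 m² × 9.56 m) = 0.06953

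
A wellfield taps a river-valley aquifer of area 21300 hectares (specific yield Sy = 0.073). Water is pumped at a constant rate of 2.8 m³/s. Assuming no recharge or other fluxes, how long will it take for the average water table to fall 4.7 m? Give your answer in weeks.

A = 21300 hectares = 2.13 × 10^8 m²
ΔV = Sy × A × Δh = 0.073 × 2.13 × 10^8 × 4.7 = 7.308 × 10^7 m³
Q = 2.8 m³/s = 2.419 × 10^5 m³/d
t = ΔV / Q = 7.308 × 10^7 m³ / 2.419 × 10^5 m³/d = 302.1 d
t = 302.1 d ≈ 43.15 weeks

t ≈ 43.2 weeks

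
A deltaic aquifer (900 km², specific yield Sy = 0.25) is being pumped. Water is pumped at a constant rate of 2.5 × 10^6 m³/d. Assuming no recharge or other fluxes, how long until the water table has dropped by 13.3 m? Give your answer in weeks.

A = 900 km² = 9 × 10^8 m²
ΔV = Sy × A × Δh = 0.25 × 9 × 10^8 × 13.3 = 2.993 × 10^9 m³
t = ΔV / Q = 2.993 × 10^9 m³ / 2.5 × 10^6 m³/d = 1197 d
t = 1197 d ≈ 171 weeks

t ≈ 171 weeks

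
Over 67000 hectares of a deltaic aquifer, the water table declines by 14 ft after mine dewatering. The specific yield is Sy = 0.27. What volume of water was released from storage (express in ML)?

A = 67000 hectares = 6.7 × 10^8 m²
Δh = 14 ft = 4.267 m
ΔV = Sy × A × Δh = 0.27 × 6.7 × 10^8 m² × 4.267 m = 7.719 × 10^8 m³
ΔV = 7.719 × 10^8 m³ = 7.719 × 10^5 ML

ΔV ≈ 7.72 × 10^5 ML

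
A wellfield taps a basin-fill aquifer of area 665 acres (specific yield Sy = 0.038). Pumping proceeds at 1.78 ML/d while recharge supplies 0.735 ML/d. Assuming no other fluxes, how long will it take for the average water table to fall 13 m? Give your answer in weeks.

t ≈ 182 weeks

A = 665 acres = 2.691 × 10^6 m²
ΔV = Sy × A × Δh = 0.038 × 2.691 × 10^6 × 13 = 1.329 × 10^6 m³
Net withdrawal = 1.78 − 0.735 = 1.045 ML/d = 1045 m³/d
t = ΔV / Q = 1.329 × 10^6 m³ / 1045 m³/d = 1272 d
t = 1272 d ≈ 181.7 weeks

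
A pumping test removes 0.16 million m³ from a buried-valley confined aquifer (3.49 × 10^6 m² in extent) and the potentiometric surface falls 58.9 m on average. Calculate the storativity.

S ≈ 7.8 × 10^-4

ΔV = 0.16 million m³ = 1.6 × 10^5 m³
S = ΔV / (A × Δh) = 1.6 × 10^5 m³ / (3.49 × 10^6 m² × 58.9 m) = 7.784 × 10^-4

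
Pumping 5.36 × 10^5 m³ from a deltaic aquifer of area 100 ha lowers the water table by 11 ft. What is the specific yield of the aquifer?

Sy ≈ 0.16

A = 100 ha = 1 × 10^6 m²
Δh = 11 ft = 3.353 m
Sy = ΔV / (A × Δh) = 5.36 × 10^5 m³ / (1 × 10^6 m² × 3.353 m) = 0.1599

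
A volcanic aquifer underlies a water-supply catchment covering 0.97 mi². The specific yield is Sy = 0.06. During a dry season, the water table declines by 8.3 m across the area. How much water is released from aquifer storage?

A = 0.97 mi² = 2.512 × 10^6 m²
ΔV = Sy × A × Δh = 0.06 × 2.512 × 10^6 m² × 8.3 m = 1.251 × 10^6 m³

ΔV ≈ 1.25 × 10^6 m³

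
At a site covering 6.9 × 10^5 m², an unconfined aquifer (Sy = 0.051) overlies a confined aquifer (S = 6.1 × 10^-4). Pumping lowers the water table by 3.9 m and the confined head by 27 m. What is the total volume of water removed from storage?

ΔV ≈ 1.49 × 10^5 m³

Unconfined: ΔV_u = Sy × A × Δh_u = 0.051 × 6.9 × 10^5 × 3.9 = 1.372 × 10^5 m³
Confined: ΔV_c = S × A × Δh_c = 6.1 × 10^-4 × 6.9 × 10^5 × 27 = 11360 m³
Total ΔV = 1.372 × 10^5 + 11360 = 1.486 × 10^5 m³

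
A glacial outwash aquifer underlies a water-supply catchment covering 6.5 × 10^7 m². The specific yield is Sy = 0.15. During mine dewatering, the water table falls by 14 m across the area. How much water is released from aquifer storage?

ΔV = Sy × A × Δh = 0.15 × 6.5 × 10^7 m² × 14 m = 1.365 × 10^8 m³

ΔV ≈ 1.36 × 10^8 m³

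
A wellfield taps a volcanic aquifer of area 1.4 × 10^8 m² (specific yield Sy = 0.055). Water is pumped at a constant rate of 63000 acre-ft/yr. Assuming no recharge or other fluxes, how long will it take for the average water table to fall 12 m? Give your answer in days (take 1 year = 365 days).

ΔV = Sy × A × Δh = 0.055 × 1.4 × 10^8 × 12 = 9.24 × 10^7 m³
Q = 63000 acre-ft/yr = 2.129 × 10^5 m³/d
t = ΔV / Q = 9.24 × 10^7 m³ / 2.129 × 10^5 m³/d = 434 d

t ≈ 434 days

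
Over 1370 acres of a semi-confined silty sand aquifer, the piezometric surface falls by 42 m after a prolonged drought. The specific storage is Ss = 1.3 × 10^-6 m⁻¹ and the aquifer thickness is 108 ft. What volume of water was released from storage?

b = 108 ft = 32.92 m
S = Ss × b = 1.3 × 10^-6 m⁻¹ × 32.92 m = 4.279 × 10^-5
A = 1370 acres = 5.544 × 10^6 m²
ΔV = S × A × Δh = 4.279 × 10^-5 × 5.544 × 10^6 m² × 42 m = 9965 m³

ΔV ≈ 9960 m³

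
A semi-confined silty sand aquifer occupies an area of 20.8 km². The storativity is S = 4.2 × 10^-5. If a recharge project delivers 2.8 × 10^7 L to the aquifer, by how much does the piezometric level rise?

A = 20.8 km² = 2.08 × 10^7 m²
ΔV = 2.8 × 10^7 L = 28000 m³
Δh = ΔV / (S × A) = 28000 m³ / (4.2 × 10^-5 × 2.08 × 10^7 m²) = 32.05 m

Δh ≈ 32.1 m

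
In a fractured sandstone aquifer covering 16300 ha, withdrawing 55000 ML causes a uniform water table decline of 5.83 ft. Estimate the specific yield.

A = 16300 ha = 1.63 × 10^8 m²
Δh = 5.83 ft = 1.777 m
ΔV = 55000 ML = 5.5 × 10^7 m³
Sy = ΔV / (A × Δh) = 5.5 × 10^7 m³ / (1.63 × 10^8 m² × 1.777 m) = 0.1899

Sy ≈ 0.19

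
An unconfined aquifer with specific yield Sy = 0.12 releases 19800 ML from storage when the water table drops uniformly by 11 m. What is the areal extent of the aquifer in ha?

ΔV = 19800 ML = 1.98 × 10^7 m³
A = ΔV / (Sy × Δh) = 1.98 × 10^7 / (0.12 × 11) = 1.5 × 10^7 m²
A = 1.5 × 10^7 m² = 1500 ha

A ≈ 1500 ha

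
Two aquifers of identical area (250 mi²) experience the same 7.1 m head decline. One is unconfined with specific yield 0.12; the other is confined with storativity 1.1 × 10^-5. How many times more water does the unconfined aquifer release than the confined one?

A = 250 mi² = 6.475 × 10^8 m²
Unconfined: ΔV_u = Sy × A × Δh = 0.12 × 6.475 × 10^8 × 7.1 = 5.517 × 10^8 m³
Confined: ΔV_c = S × A × Δh = 1.1 × 10^-5 × 6.475 × 10^8 × 7.1 = 50570 m³
Ratio = ΔV_u / ΔV_c = Sy / S = 0.12 / 1.1 × 10^-5 = 10910

ΔV_u / ΔV_c ≈ 10900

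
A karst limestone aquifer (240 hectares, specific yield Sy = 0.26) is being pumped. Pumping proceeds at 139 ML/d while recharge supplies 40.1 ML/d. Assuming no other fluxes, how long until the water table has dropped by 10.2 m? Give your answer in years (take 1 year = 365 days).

t ≈ 0.176 years

A = 240 hectares = 2.4 × 10^6 m²
ΔV = Sy × A × Δh = 0.26 × 2.4 × 10^6 × 10.2 = 6.365 × 10^6 m³
Net withdrawal = 139 − 40.1 = 98.9 ML/d = 98900 m³/d
t = ΔV / Q = 6.365 × 10^6 m³ / 98900 m³/d = 64.36 d
t = 64.36 d ≈ 0.1763 years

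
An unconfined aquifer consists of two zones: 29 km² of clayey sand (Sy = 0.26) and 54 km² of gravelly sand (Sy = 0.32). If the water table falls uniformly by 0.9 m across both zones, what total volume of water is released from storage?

ΔV ≈ 2.23 × 10^7 m³

A₁ = 29 km² = 2.9 × 10^7 m²; A₂ = 54 km² = 5.4 × 10^7 m²
ΔV₁ = 0.26 × 2.9 × 10^7 × 0.9 = 6.786 × 10^6 m³
ΔV₂ = 0.32 × 5.4 × 10^7 × 0.9 = 1.555 × 10^7 m³
ΔV = ΔV₁ + ΔV₂ = 2.234 × 10^7 m³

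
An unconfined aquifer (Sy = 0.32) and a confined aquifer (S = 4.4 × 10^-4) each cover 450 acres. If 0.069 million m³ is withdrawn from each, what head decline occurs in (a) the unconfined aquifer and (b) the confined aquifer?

Δh_u ≈ 0.118 m; Δh_c ≈ 86.1 m

A = 450 acres = 1.821 × 10^6 m²
ΔV = 0.069 million m³ = 69000 m³
Unconfined: Δh_u = ΔV/(Sy·A) = 69000/(0.32 × 1.821 × 10^6) = 0.1184 m
Confined: Δh_c = ΔV/(S·A) = 69000/(4.4 × 10^-4 × 1.821 × 10^6) = 86.11 m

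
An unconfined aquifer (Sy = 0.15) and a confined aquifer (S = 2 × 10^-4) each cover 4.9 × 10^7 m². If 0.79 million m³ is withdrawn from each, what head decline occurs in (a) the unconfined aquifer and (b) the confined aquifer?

Δh_u ≈ 0.107 m; Δh_c ≈ 80.6 m

ΔV = 0.79 million m³ = 7.9 × 10^5 m³
Unconfined: Δh_u = ΔV/(Sy·A) = 7.9 × 10^5/(0.15 × 4.9 × 10^7) = 0.1075 m
Confined: Δh_c = ΔV/(S·A) = 7.9 × 10^5/(2 × 10^-4 × 4.9 × 10^7) = 80.61 m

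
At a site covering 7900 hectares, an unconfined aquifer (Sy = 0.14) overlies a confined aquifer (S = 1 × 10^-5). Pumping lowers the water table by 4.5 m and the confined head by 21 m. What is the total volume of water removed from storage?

A = 7900 hectares = 7.9 × 10^7 m²
Unconfined: ΔV_u = Sy × A × Δh_u = 0.14 × 7.9 × 10^7 × 4.5 = 4.977 × 10^7 m³
Confined: ΔV_c = S × A × Δh_c = 1 × 10^-5 × 7.9 × 10^7 × 21 = 16590 m³
Total ΔV = 4.977 × 10^7 + 16590 = 4.979 × 10^7 m³

ΔV ≈ 4.98 × 10^7 m³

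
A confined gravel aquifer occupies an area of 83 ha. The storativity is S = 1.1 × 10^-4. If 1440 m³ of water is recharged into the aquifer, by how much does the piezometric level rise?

Δh ≈ 15.8 m

A = 83 ha = 8.3 × 10^5 m²
Δh = ΔV / (S × A) = 1440 m³ / (1.1 × 10^-4 × 8.3 × 10^5 m²) = 15.77 m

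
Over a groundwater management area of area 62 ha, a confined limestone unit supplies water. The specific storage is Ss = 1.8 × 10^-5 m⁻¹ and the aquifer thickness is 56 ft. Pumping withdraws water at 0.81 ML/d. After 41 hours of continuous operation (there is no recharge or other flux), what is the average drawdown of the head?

Δh ≈ 7.26 m

b = 56 ft = 17.07 m
S = Ss × b = 1.8 × 10^-5 m⁻¹ × 17.07 m = 3.072 × 10^-4
A = 62 ha = 6.2 × 10^5 m²
Q = 0.81 ML/d = 810 m³/d
t = 41 hours = 1.708 d
ΔV = Q × t = 810 m³/d × 1.708 d = 1384 m³
Δh = ΔV / (S × A) = 1384 / (3.072 × 10^-4 × 6.2 × 10^5) = 7.264 m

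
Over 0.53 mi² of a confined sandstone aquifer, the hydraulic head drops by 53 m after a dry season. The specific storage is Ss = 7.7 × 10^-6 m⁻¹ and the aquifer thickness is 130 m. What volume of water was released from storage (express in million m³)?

S = Ss × b = 7.7 × 10^-6 m⁻¹ × 130 m = 1.001 × 10^-3
A = 0.53 mi² = 1.373 × 10^6 m²
ΔV = S × A × Δh = 0.001001 × 1.373 × 10^6 m² × 53 m = 72830 m³
ΔV = 72830 m³ = 0.07283 million m³

ΔV ≈ 0.0728 million m³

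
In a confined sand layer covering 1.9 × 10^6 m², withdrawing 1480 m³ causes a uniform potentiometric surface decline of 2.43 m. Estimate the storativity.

S = ΔV / (A × Δh) = 1480 m³ / (1.9 × 10^6 m² × 2.43 m) = 3.206 × 10^-4

S ≈ 3.2 × 10^-4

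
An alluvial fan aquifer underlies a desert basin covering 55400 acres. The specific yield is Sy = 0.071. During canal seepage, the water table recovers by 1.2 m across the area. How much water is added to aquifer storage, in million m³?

A = 55400 acres = 2.242 × 10^8 m²
ΔV = Sy × A × Δh = 0.071 × 2.242 × 10^8 m² × 1.2 m = 1.91 × 10^7 m³
ΔV = 1.91 × 10^7 m³ = 19.1 million m³

ΔV ≈ 19.1 million m³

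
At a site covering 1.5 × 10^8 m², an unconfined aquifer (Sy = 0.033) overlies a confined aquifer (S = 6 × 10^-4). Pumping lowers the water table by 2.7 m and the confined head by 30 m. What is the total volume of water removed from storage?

Unconfined: ΔV_u = Sy × A × Δh_u = 0.033 × 1.5 × 10^8 × 2.7 = 1.337 × 10^7 m³
Confined: ΔV_c = S × A × Δh_c = 6 × 10^-4 × 1.5 × 10^8 × 30 = 2.7 × 10^6 m³
Total ΔV = 1.337 × 10^7 + 2.7 × 10^6 = 1.607 × 10^7 m³

ΔV ≈ 1.61 × 10^7 m³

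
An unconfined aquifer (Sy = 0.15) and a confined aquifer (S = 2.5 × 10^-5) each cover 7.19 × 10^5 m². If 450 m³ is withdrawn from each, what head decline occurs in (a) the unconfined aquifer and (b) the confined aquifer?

Δh_u ≈ 0.00417 m; Δh_c ≈ 25 m

Unconfined: Δh_u = ΔV/(Sy·A) = 450/(0.15 × 7.19 × 10^5) = 0.004172 m
Confined: Δh_c = ΔV/(S·A) = 450/(2.5 × 10^-5 × 7.19 × 10^5) = 25.03 m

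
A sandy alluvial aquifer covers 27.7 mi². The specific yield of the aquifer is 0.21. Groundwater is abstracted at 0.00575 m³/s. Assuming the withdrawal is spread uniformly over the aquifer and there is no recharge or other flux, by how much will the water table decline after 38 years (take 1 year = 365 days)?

A = 27.7 mi² = 7.174 × 10^7 m²
Q = 0.00575 m³/s = 496.8 m³/d
t = 38 years = 13870 d
ΔV = Q × t = 496.8 m³/d × 13870 d = 6.891 × 10^6 m³
Δh = ΔV / (Sy × A) = 6.891 × 10^6 / (0.21 × 7.174 × 10^7) = 0.4574 m

Δh ≈ 0.457 m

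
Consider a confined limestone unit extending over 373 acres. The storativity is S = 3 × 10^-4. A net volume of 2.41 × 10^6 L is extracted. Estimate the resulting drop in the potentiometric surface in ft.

A = 373 acres = 1.509 × 10^6 m²
ΔV = 2.41 × 10^6 L = 2410 m³
Δh = ΔV / (S × A) = 2410 m³ / (3 × 10^-4 × 1.509 × 10^6 m²) = 5.322 m
Δh = 5.322 m = 17.46 ft

Δh ≈ 17.5 ft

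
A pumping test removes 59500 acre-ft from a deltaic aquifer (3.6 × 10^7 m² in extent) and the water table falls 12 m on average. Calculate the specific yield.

Sy ≈ 0.17

ΔV = 59500 acre-ft = 7.339 × 10^7 m³
Sy = ΔV / (A × Δh) = 7.339 × 10^7 m³ / (3.6 × 10^7 m² × 12 m) = 0.1699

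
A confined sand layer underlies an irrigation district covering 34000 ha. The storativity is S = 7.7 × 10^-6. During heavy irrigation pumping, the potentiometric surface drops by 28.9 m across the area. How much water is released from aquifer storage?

ΔV ≈ 75700 m³

A = 34000 ha = 3.4 × 10^8 m²
ΔV = S × A × Δh = 7.7 × 10^-6 × 3.4 × 10^8 m² × 28.9 m = 75660 m³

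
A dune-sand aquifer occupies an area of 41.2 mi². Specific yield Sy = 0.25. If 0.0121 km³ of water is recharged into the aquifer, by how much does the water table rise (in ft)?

Δh ≈ 1.49 ft

A = 41.2 mi² = 1.067 × 10^8 m²
ΔV = 0.0121 km³ = 1.21 × 10^7 m³
Δh = ΔV / (Sy × A) = 1.21 × 10^7 m³ / (0.25 × 1.067 × 10^8 m²) = 0.4536 m
Δh = 0.4536 m = 1.488 ft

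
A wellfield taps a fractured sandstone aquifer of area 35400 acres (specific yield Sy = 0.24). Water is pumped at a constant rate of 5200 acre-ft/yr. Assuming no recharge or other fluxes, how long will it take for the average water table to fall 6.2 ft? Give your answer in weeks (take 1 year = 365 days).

A = 35400 acres = 1.433 × 10^8 m²
Δh = 6.2 ft = 1.89 m
ΔV = Sy × A × Δh = 0.24 × 1.433 × 10^8 × 1.89 = 6.497 × 10^7 m³
Q = 5200 acre-ft/yr = 17570 m³/d
t = ΔV / Q = 6.497 × 10^7 m³ / 17570 m³/d = 3697 d
t = 3697 d ≈ 528.2 weeks

t ≈ 528 weeks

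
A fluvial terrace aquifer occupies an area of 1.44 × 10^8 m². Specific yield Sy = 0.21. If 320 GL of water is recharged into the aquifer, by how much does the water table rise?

ΔV = 320 GL = 3.2 × 10^8 m³
Δh = ΔV / (Sy × A) = 3.2 × 10^8 m³ / (0.21 × 1.44 × 10^8 m²) = 10.58 m

Δh ≈ 10.6 m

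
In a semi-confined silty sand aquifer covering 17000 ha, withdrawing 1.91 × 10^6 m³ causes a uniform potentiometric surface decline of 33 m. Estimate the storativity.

S ≈ 3.4 × 10^-4

A = 17000 ha = 1.7 × 10^8 m²
S = ΔV / (A × Δh) = 1.91 × 10^6 m³ / (1.7 × 10^8 m² × 33 m) = 3.405 × 10^-4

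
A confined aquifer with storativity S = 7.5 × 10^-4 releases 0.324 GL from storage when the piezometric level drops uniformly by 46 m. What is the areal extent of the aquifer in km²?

ΔV = 0.324 GL = 3.24 × 10^5 m³
A = ΔV / (S × Δh) = 3.24 × 10^5 / (7.5 × 10^-4 × 46) = 9.391 × 10^6 m²
A = 9.391 × 10^6 m² = 9.391 km²

A ≈ 9.39 km²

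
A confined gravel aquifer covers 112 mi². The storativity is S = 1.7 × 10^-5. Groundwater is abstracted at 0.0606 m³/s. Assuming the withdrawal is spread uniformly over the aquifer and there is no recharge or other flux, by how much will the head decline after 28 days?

A = 112 mi² = 2.901 × 10^8 m²
Q = 0.0606 m³/s = 5236 m³/d
ΔV = Q × t = 5236 m³/d × 28 d = 1.466 × 10^5 m³
Δh = ΔV / (S × A) = 1.466 × 10^5 / (1.7 × 10^-5 × 2.901 × 10^8) = 29.73 m

Δh ≈ 29.7 m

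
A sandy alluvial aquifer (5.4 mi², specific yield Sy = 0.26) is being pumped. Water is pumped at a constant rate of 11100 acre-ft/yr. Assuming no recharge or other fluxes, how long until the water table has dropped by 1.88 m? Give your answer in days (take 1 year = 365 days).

t ≈ 182 days

A = 5.4 mi² = 1.399 × 10^7 m²
ΔV = Sy × A × Δh = 0.26 × 1.399 × 10^7 × 1.88 = 6.836 × 10^6 m³
Q = 11100 acre-ft/yr = 37510 m³/d
t = ΔV / Q = 6.836 × 10^6 m³ / 37510 m³/d = 182.2 d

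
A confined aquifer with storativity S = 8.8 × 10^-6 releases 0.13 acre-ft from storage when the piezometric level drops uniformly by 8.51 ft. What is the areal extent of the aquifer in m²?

A ≈ 7.03 × 10^6 m²

Δh = 8.51 ft = 2.594 m
ΔV = 0.13 acre-ft = 160.4 m³
A = ΔV / (S × Δh) = 160.4 / (8.8 × 10^-6 × 2.594) = 7.025 × 10^6 m²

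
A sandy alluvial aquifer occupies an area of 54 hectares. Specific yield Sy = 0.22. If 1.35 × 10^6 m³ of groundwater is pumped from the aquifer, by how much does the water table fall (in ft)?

A = 54 hectares = 5.4 × 10^5 m²
Δh = ΔV / (Sy × A) = 1.35 × 10^6 m³ / (0.22 × 5.4 × 10^5 m²) = 11.36 m
Δh = 11.36 m = 37.28 ft

Δh ≈ 37.3 ft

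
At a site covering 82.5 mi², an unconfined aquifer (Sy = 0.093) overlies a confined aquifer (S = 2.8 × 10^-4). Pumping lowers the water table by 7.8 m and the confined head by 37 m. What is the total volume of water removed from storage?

ΔV ≈ 1.57 × 10^8 m³

A = 82.5 mi² = 2.137 × 10^8 m²
Unconfined: ΔV_u = Sy × A × Δh_u = 0.093 × 2.137 × 10^8 × 7.8 = 1.55 × 10^8 m³
Confined: ΔV_c = S × A × Δh_c = 2.8 × 10^-4 × 2.137 × 10^8 × 37 = 2.214 × 10^6 m³
Total ΔV = 1.55 × 10^8 + 2.214 × 10^6 = 1.572 × 10^8 m³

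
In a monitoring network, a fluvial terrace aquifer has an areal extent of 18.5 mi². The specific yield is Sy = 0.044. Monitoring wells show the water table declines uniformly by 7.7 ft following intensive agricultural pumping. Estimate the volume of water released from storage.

ΔV ≈ 4.95 × 10^6 m³

A = 18.5 mi² = 4.791 × 10^7 m²
Δh = 7.7 ft = 2.347 m
ΔV = Sy × A × Δh = 0.044 × 4.791 × 10^7 m² × 2.347 m = 4.948 × 10^6 m³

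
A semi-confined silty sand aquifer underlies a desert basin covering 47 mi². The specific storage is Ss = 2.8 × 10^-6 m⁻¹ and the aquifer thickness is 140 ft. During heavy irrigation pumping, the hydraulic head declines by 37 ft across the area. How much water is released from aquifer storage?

b = 140 ft = 42.67 m
S = Ss × b = 2.8 × 10^-6 m⁻¹ × 42.67 m = 1.195 × 10^-4
A = 47 mi² = 1.217 × 10^8 m²
Δh = 37 ft = 11.28 m
ΔV = S × A × Δh = 1.195 × 10^-4 × 1.217 × 10^8 m² × 11.28 m = 1.64 × 10^5 m³

ΔV ≈ 1.64 × 10^5 m³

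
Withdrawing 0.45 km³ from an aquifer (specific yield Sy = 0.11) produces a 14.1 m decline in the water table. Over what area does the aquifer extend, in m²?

A ≈ 2.9 × 10^8 m²

ΔV = 0.45 km³ = 4.5 × 10^8 m³
A = ΔV / (Sy × Δh) = 4.5 × 10^8 / (0.11 × 14.1) = 2.901 × 10^8 m²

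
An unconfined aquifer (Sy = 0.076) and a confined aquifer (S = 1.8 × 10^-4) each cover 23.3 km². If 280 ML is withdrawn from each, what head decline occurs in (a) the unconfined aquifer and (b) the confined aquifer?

Δh_u ≈ 0.158 m; Δh_c ≈ 66.8 m

A = 23.3 km² = 2.33 × 10^7 m²
ΔV = 280 ML = 2.8 × 10^5 m³
Unconfined: Δh_u = ΔV/(Sy·A) = 2.8 × 10^5/(0.076 × 2.33 × 10^7) = 0.1581 m
Confined: Δh_c = ΔV/(S·A) = 2.8 × 10^5/(1.8 × 10^-4 × 2.33 × 10^7) = 66.76 m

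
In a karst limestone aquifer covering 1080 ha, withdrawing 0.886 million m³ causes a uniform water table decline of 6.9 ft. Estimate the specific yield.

Sy ≈ 0.039

A = 1080 ha = 1.08 × 10^7 m²
Δh = 6.9 ft = 2.103 m
ΔV = 0.886 million m³ = 8.86 × 10^5 m³
Sy = ΔV / (A × Δh) = 8.86 × 10^5 m³ / (1.08 × 10^7 m² × 2.103 m) = 0.03901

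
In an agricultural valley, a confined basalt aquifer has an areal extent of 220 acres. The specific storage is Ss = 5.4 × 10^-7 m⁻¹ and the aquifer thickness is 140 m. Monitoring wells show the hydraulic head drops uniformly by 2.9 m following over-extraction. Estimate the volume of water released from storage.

ΔV ≈ 195 m³

S = Ss × b = 5.4 × 10^-7 m⁻¹ × 140 m = 7.56 × 10^-5
A = 220 acres = 8.903 × 10^5 m²
ΔV = S × A × Δh = 7.56 × 10^-5 × 8.903 × 10^5 m² × 2.9 m = 195.2 m³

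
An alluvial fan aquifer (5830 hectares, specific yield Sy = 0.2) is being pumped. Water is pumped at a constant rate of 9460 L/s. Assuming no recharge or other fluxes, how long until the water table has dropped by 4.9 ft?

A = 5830 hectares = 5.83 × 10^7 m²
Δh = 4.9 ft = 1.494 m
ΔV = Sy × A × Δh = 0.2 × 5.83 × 10^7 × 1.494 = 1.741 × 10^7 m³
Q = 9460 L/s = 8.173 × 10^5 m³/d
t = ΔV / Q = 1.741 × 10^7 m³ / 8.173 × 10^5 m³/d = 21.31 d

t ≈ 21.3 days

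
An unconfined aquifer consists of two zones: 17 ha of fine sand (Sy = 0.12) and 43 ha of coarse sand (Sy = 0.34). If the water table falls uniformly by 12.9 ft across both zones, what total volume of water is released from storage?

ΔV ≈ 6.55 × 10^5 m³

A₁ = 17 ha = 1.7 × 10^5 m²; A₂ = 43 ha = 4.3 × 10^5 m²
Δh = 12.9 ft = 3.932 m
ΔV₁ = 0.12 × 1.7 × 10^5 × 3.932 = 80210 m³
ΔV₂ = 0.34 × 4.3 × 10^5 × 3.932 = 5.748 × 10^5 m³
ΔV = ΔV₁ + ΔV₂ = 6.551 × 10^5 m³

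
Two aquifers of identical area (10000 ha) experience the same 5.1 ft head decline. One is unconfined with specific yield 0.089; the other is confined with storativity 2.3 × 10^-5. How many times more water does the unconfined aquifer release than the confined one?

ΔV_u / ΔV_c ≈ 3870

A = 10000 ha = 1 × 10^8 m²
Δh = 5.1 ft = 1.554 m
Unconfined: ΔV_u = Sy × A × Δh = 0.089 × 1 × 10^8 × 1.554 = 1.383 × 10^7 m³
Confined: ΔV_c = S × A × Δh = 2.3 × 10^-5 × 1 × 10^8 × 1.554 = 3575 m³
Ratio = ΔV_u / ΔV_c = Sy / S = 0.089 / 2.3 × 10^-5 = 3870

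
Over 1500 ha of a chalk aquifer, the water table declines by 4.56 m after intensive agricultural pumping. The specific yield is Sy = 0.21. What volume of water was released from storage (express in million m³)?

A = 1500 ha = 1.5 × 10^7 m²
ΔV = Sy × A × Δh = 0.21 × 1.5 × 10^7 m² × 4.56 m = 1.436 × 10^7 m³
ΔV = 1.436 × 10^7 m³ = 14.36 million m³

ΔV ≈ 14.4 million m³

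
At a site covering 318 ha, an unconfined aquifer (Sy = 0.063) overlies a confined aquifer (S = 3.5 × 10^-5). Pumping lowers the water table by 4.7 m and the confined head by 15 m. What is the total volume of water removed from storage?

A = 318 ha = 3.18 × 10^6 m²
Unconfined: ΔV_u = Sy × A × Δh_u = 0.063 × 3.18 × 10^6 × 4.7 = 9.416 × 10^5 m³
Confined: ΔV_c = S × A × Δh_c = 3.5 × 10^-5 × 3.18 × 10^6 × 15 = 1670 m³
Total ΔV = 9.416 × 10^5 + 1670 = 9.433 × 10^5 m³

ΔV ≈ 9.43 × 10^5 m³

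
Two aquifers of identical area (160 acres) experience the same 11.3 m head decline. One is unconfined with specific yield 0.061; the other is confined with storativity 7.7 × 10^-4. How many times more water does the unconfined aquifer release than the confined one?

ΔV_u / ΔV_c ≈ 79.2

A = 160 acres = 6.475 × 10^5 m²
Unconfined: ΔV_u = Sy × A × Δh = 0.061 × 6.475 × 10^5 × 11.3 = 4.463 × 10^5 m³
Confined: ΔV_c = S × A × Δh = 7.7 × 10^-4 × 6.475 × 10^5 × 11.3 = 5634 m³
Ratio = ΔV_u / ΔV_c = Sy / S = 0.061 / 7.7 × 10^-4 = 79.22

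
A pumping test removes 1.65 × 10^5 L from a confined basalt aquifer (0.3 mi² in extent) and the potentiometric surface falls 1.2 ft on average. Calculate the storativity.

S ≈ 5.8 × 10^-4

A = 0.3 mi² = 7.77 × 10^5 m²
Δh = 1.2 ft = 0.3658 m
ΔV = 1.65 × 10^5 L = 165 m³
S = ΔV / (A × Δh) = 165 m³ / (7.77 × 10^5 m² × 0.3658 m) = 5.806 × 10^-4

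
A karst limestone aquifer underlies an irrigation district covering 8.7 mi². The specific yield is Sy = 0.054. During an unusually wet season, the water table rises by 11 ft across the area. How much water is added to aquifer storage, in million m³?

A = 8.7 mi² = 2.253 × 10^7 m²
Δh = 11 ft = 3.353 m
ΔV = Sy × A × Δh = 0.054 × 2.253 × 10^7 m² × 3.353 m = 4.08 × 10^6 m³
ΔV = 4.08 × 10^6 m³ = 4.08 million m³

ΔV ≈ 4.08 million m³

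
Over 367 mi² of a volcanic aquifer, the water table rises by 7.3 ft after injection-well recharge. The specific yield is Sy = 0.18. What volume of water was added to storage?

A = 367 mi² = 9.505 × 10^8 m²
Δh = 7.3 ft = 2.225 m
ΔV = Sy × A × Δh = 0.18 × 9.505 × 10^8 m² × 2.225 m = 3.807 × 10^8 m³

ΔV ≈ 3.81 × 10^8 m³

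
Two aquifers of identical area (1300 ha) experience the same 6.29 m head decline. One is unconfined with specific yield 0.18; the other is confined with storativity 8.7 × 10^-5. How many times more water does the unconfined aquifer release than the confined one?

ΔV_u / ΔV_c ≈ 2070

A = 1300 ha = 1.3 × 10^7 m²
Unconfined: ΔV_u = Sy × A × Δh = 0.18 × 1.3 × 10^7 × 6.29 = 1.472 × 10^7 m³
Confined: ΔV_c = S × A × Δh = 8.7 × 10^-5 × 1.3 × 10^7 × 6.29 = 7114 m³
Ratio = ΔV_u / ΔV_c = Sy / S = 0.18 / 8.7 × 10^-5 = 2069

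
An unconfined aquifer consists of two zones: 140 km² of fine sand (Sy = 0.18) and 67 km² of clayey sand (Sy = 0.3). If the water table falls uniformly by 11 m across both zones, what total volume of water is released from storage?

ΔV ≈ 4.98 × 10^8 m³

A₁ = 140 km² = 1.4 × 10^8 m²; A₂ = 67 km² = 6.7 × 10^7 m²
ΔV₁ = 0.18 × 1.4 × 10^8 × 11 = 2.772 × 10^8 m³
ΔV₂ = 0.3 × 6.7 × 10^7 × 11 = 2.211 × 10^8 m³
ΔV = ΔV₁ + ΔV₂ = 4.983 × 10^8 m³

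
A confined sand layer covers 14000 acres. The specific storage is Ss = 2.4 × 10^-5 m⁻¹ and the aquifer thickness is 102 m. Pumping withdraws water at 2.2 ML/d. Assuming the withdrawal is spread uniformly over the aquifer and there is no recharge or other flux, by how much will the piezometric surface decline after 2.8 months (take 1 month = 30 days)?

Δh ≈ 1.33 m

S = Ss × b = 2.4 × 10^-5 m⁻¹ × 102 m = 2.448 × 10^-3
A = 14000 acres = 5.666 × 10^7 m²
Q = 2.2 ML/d = 2200 m³/d
t = 2.8 months = 84 d
ΔV = Q × t = 2200 m³/d × 84 d = 1.848 × 10^5 m³
Δh = ΔV / (S × A) = 1.848 × 10^5 / (0.002448 × 5.666 × 10^7) = 1.332 m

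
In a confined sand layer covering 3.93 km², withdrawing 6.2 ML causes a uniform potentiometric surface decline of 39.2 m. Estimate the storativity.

A = 3.93 km² = 3.93 × 10^6 m²
ΔV = 6.2 ML = 6200 m³
S = ΔV / (A × Δh) = 6200 m³ / (3.93 × 10^6 m² × 39.2 m) = 4.025 × 10^-5

S ≈ 4 × 10^-5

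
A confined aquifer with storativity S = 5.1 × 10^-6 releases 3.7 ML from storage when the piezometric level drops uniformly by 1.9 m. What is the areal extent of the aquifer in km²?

A ≈ 382 km²

ΔV = 3.7 ML = 3700 m³
A = ΔV / (S × Δh) = 3700 / (5.1 × 10^-6 × 1.9) = 3.818 × 10^8 m²
A = 3.818 × 10^8 m² = 381.8 km²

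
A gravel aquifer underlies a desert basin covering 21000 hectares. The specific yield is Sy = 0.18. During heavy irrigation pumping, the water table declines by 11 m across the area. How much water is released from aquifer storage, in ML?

ΔV ≈ 4.16 × 10^5 ML

A = 21000 hectares = 2.1 × 10^8 m²
ΔV = Sy × A × Δh = 0.18 × 2.1 × 10^8 m² × 11 m = 4.158 × 10^8 m³
ΔV = 4.158 × 10^8 m³ = 4.158 × 10^5 ML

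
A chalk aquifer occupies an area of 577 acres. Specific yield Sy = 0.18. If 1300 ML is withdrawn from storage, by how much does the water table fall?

A = 577 acres = 2.335 × 10^6 m²
ΔV = 1300 ML = 1.3 × 10^6 m³
Δh = ΔV / (Sy × A) = 1.3 × 10^6 m³ / (0.18 × 2.335 × 10^6 m²) = 3.093 m

Δh ≈ 3.09 m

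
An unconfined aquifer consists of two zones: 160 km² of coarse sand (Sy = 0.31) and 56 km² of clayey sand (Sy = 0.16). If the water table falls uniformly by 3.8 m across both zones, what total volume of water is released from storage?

A₁ = 160 km² = 1.6 × 10^8 m²; A₂ = 56 km² = 5.6 × 10^7 m²
ΔV₁ = 0.31 × 1.6 × 10^8 × 3.8 = 1.885 × 10^8 m³
ΔV₂ = 0.16 × 5.6 × 10^7 × 3.8 = 3.405 × 10^7 m³
ΔV = ΔV₁ + ΔV₂ = 2.225 × 10^8 m³

ΔV ≈ 2.23 × 10^8 m³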